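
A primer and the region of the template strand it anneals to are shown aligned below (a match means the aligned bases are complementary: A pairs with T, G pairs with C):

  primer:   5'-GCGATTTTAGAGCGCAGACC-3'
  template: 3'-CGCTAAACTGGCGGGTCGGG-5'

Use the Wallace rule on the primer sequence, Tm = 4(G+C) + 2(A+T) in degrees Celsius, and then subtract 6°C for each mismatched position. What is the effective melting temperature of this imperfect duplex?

32°C

Primer base counts: A=5, T=4, G=6, C=5 → A+T=9, G+C=11
Perfect-match Tm = 2(9) + 4(11) = 18 + 44 = 62°C
Mismatches (positions where the bases are not complementary): 5 (at positions 8, 10, 11, 14, 18)
Effective Tm = 62 − 5×6 = 62 − 30 = 32°C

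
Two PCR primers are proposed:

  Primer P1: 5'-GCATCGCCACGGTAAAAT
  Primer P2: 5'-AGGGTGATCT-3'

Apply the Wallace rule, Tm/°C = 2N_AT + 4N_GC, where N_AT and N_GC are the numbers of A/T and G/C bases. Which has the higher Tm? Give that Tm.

Primer P1, 54°C

Primer P1: A+T=9, G+C=9 → Tm = 2(9)+4(9) = 54°C
Primer P2: A+T=5, G+C=5 → Tm = 2(5)+4(5) = 30°C
54°C vs 30°C → primer P1 is higher.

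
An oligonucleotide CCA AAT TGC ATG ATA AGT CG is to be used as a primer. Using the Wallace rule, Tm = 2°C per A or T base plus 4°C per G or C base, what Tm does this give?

Base counts: T=5, A=7, C=4, G=4
AT pairs contribute 12, GC pairs contribute 8.
Tm = 2×12 + 4×8 = 56°C

56°C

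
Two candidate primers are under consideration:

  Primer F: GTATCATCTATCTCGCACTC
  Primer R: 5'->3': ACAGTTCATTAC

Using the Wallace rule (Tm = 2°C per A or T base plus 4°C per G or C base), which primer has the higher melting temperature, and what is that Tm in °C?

Primer F, 58°C

Primer F: A+T=11, G+C=9 → Tm = 2(11)+4(9) = 58°C
Primer R: A+T=8, G+C=4 → Tm = 2(8)+4(4) = 32°C
58°C vs 32°C → primer F is higher.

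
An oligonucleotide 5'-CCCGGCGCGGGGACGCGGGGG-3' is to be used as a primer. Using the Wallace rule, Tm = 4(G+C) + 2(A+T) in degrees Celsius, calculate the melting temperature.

A=1, G=13, T=0, C=7
A+T = 1, G+C = 20
Tm = 4·20 + 2·1 = 80 + 2 = 82°C

82°C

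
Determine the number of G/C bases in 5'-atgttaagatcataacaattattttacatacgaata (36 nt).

7

Base counts: C=4, T=13, G=3, A=16
Total G or C: 3 + 4 = 7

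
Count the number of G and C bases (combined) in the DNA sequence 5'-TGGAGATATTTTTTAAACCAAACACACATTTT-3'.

8

G=3, T=12, C=5, A=12
G+C = 3 + 5 = 8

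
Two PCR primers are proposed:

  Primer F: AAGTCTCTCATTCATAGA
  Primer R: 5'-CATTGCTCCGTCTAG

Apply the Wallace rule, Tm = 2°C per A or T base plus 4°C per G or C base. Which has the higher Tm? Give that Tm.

Primer F: A+T=12, G+C=6 → Tm = 2(12)+4(6) = 48°C
Primer R: A+T=7, G+C=8 → Tm = 2(7)+4(8) = 46°C
48°C vs 46°C → primer F is higher.

Primer F, 48°C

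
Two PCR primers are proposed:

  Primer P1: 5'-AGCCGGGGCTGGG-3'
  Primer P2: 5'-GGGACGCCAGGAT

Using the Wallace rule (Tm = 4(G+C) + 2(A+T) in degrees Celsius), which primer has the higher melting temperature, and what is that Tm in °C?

Primer P1: A+T=2, G+C=11 → Tm = 2(2)+4(11) = 48°C
Primer P2: A+T=4, G+C=9 → Tm = 2(4)+4(9) = 44°C
48°C vs 44°C → primer P1 is higher.

Primer P1, 48°C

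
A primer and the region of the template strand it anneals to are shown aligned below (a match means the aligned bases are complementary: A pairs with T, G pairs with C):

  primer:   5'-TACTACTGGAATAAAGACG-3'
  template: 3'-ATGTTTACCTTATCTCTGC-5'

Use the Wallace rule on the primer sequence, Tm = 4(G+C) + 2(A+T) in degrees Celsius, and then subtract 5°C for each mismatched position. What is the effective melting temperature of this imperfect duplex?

37°C

Primer base counts: A=8, T=4, G=4, C=3 → A+T=12, G+C=7
Perfect-match Tm = 2(12) + 4(7) = 24 + 28 = 52°C
Mismatches (positions where the bases are not complementary): 3 (at positions 4, 6, 14)
Effective Tm = 52 − 3×5 = 52 − 15 = 37°C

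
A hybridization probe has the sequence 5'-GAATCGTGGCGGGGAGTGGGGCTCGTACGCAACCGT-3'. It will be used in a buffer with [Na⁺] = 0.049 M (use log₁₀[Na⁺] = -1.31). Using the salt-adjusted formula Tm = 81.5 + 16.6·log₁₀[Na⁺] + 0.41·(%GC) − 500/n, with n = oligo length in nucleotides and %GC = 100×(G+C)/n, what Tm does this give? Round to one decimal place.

Length n = 36. Counting bases: A=6, G=16, T=6, C=8
G+C = 24, so %GC = 24/36 × 100 = 66.667%
Salt term: 16.6 × (-1.31) = -21.746
GC term: 0.41 × 66.667 = 27.333; length term: −500/36 = −13.889
Tm = 81.5 + (-21.746) + 27.333 − 13.889 = 73.198 → 73.2°C

73.2°C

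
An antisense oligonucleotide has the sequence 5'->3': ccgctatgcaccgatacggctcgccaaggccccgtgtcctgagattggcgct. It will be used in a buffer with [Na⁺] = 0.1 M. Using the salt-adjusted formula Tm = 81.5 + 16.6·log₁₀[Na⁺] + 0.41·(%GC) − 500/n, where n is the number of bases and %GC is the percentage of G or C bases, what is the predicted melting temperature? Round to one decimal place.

82.1°C

Length n = 52. Counting bases: G=15, A=8, T=10, C=19
G+C = 34, so %GC = 34/52 × 100 = 65.385%
Salt term: 16.6 × (-1) = -16.6
GC term: 0.41 × 65.385 = 26.808; length term: −500/52 = −9.615
Tm = 81.5 + (-16.6) + 26.808 − 9.615 = 82.093 → 82.1°C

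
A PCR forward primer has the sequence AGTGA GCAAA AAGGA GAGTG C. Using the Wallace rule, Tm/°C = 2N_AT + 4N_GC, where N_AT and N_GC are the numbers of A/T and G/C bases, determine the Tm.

Counting bases: G=8, A=9, T=2, C=2
AT pairs contribute 11, GC pairs contribute 10.
Tm = 4·10 + 2·11 = 40 + 22 = 62°C

62°C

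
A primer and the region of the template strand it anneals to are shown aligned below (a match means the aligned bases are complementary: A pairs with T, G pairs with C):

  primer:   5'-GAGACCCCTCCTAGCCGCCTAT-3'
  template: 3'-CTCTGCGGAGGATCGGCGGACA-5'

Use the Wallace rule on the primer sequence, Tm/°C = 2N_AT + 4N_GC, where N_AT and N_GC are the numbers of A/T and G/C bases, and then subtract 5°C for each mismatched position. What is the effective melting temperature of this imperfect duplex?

Primer base counts: A=4, T=4, G=4, C=10 → A+T=8, G+C=14
Perfect-match Tm = 2(8) + 4(14) = 16 + 56 = 72°C
Mismatches (positions where the bases are not complementary): 2 (at positions 6, 21)
Effective Tm = 72 − 2×5 = 72 − 10 = 62°C

62°C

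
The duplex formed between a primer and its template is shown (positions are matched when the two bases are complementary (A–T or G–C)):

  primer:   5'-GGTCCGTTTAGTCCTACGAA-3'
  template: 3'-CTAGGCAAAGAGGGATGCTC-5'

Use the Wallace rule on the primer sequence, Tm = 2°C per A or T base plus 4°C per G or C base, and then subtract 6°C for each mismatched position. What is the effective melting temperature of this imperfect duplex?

Primer base counts: A=4, T=6, G=5, C=5 → A+T=10, G+C=10
Perfect-match Tm = 2(10) + 4(10) = 20 + 40 = 60°C
Mismatches (positions where the bases are not complementary): 5 (at positions 2, 10, 11, 12, 20)
Effective Tm = 60 − 5×6 = 60 − 30 = 30°C

30°C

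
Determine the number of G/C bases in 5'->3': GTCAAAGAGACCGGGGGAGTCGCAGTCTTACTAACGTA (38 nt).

Base counts: A=11, G=12, T=7, C=8
Total G or C: 12 + 8 = 20

20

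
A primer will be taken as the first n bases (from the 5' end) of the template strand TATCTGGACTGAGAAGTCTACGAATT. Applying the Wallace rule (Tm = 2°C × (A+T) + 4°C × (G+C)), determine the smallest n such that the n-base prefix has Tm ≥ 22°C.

First 7 bases: TATCTGG → Tm = 20°C (< 22°C)
First 8 bases: TATCTGGA → Tm = 22°C (≥ 22°C)
Since every base adds ≥2°C, Tm only increases with n, so the threshold is first crossed at n = 8.

n = 8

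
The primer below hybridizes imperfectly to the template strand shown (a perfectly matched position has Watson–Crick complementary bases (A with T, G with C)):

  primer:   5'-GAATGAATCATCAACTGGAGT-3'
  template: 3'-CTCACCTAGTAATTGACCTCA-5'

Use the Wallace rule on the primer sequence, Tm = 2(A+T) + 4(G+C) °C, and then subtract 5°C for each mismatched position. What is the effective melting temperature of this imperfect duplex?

Primer base counts: A=8, T=5, G=5, C=3 → A+T=13, G+C=8
Perfect-match Tm = 2(13) + 4(8) = 26 + 32 = 58°C
Mismatches (positions where the bases are not complementary): 3 (at positions 3, 6, 12)
Effective Tm = 58 − 3×5 = 58 − 15 = 43°C

43°C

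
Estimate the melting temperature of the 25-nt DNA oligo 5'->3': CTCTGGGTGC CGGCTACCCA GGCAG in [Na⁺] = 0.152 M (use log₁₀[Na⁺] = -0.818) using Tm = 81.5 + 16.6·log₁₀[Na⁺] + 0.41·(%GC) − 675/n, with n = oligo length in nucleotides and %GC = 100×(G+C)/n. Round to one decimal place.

70.4°C

Length n = 25. Scanning the sequence gives C=9, G=9, T=4, A=3.
G+C = 18, so %GC = 18/25 × 100 = 72%
Salt term: 16.6 × (-0.818) = -13.579
GC term: 0.41 × 72 = 29.52; length term: −675/25 = −27
Tm = 81.5 + (-13.579) + 29.52 − 27 = 70.441 → 70.4°C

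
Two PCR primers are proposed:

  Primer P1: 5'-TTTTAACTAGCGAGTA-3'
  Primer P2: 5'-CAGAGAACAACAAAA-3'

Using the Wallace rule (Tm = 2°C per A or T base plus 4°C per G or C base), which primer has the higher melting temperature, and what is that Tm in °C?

Primer P1: A+T=11, G+C=5 → Tm = 2(11)+4(5) = 42°C
Primer P2: A+T=10, G+C=5 → Tm = 2(10)+4(5) = 40°C
42°C vs 40°C → primer P1 is higher.

Primer P1, 42°C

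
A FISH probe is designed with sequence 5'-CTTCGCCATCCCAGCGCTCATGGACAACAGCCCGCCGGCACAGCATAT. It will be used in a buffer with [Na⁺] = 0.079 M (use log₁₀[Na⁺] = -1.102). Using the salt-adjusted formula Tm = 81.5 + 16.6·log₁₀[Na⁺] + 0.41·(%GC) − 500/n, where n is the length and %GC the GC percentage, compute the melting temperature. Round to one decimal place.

78.4°C

Length n = 48. A=11, T=7, G=10, C=20
G+C = 30, so %GC = 30/48 × 100 = 62.5%
Salt term: 16.6 × (-1.102) = -18.293
GC term: 0.41 × 62.5 = 25.625; length term: −500/48 = −10.417
Tm = 81.5 + (-18.293) + 25.625 − 10.417 = 78.415 → 78.4°C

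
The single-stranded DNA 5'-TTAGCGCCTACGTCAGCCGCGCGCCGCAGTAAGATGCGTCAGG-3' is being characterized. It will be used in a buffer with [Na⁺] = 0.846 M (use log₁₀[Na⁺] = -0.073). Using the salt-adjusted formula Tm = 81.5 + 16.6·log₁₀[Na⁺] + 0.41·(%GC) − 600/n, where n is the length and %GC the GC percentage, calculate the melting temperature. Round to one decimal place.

Length n = 43. Base counts: A=8, T=7, C=14, G=14
G+C = 28, so %GC = 28/43 × 100 = 65.116%
Salt term: 16.6 × (-0.073) = -1.212
GC term: 0.41 × 65.116 = 26.698; length term: −600/43 = −13.953
Tm = 81.5 + (-1.212) + 26.698 − 13.953 = 93.033 → 93.0°C

93.0°C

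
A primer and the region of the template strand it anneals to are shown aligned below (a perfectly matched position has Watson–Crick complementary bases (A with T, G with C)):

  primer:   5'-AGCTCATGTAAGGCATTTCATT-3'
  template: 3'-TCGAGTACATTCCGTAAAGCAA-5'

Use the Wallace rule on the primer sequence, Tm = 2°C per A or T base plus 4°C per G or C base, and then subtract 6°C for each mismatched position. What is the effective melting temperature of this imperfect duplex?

Primer base counts: A=6, T=8, G=4, C=4 → A+T=14, G+C=8
Perfect-match Tm = 2(14) + 4(8) = 28 + 32 = 60°C
Mismatches (positions where the bases are not complementary): 1 (at position 20)
Effective Tm = 60 − 1×6 = 60 − 6 = 54°C

54°C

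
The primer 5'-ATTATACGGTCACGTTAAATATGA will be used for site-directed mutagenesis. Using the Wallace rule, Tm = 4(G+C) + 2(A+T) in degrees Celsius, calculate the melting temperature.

62°C

Base counts: T=8, G=4, C=3, A=9
So N_AT = 17 and N_GC = 7.
Tm = 4·7 + 2·17 = 28 + 34 = 62°C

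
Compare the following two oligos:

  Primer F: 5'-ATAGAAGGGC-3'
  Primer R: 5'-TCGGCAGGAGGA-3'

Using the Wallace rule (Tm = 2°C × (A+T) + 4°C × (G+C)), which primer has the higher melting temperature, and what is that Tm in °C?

Primer F: A+T=5, G+C=5 → Tm = 2(5)+4(5) = 30°C
Primer R: A+T=4, G+C=8 → Tm = 2(4)+4(8) = 40°C
30°C vs 40°C → primer R is higher.

Primer R, 40°C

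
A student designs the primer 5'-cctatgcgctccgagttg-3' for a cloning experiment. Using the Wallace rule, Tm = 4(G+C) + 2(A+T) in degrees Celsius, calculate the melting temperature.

Scanning the sequence gives C=6, A=2, T=5, G=5.
AT pairs contribute 7, GC pairs contribute 11.
Tm = 2(7) + 4(11) = 14 + 44 = 58°C

58°C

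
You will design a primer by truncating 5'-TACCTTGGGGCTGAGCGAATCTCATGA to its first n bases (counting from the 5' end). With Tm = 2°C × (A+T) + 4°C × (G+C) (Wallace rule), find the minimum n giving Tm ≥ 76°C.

First 24 bases: TACCTTGGGGCTGAGCGAATCTCA → Tm = 74°C (< 76°C)
First 25 bases: TACCTTGGGGCTGAGCGAATCTCAT → Tm = 76°C (≥ 76°C)
Since every base adds ≥2°C, Tm only increases with n, so the threshold is first crossed at n = 25.

n = 25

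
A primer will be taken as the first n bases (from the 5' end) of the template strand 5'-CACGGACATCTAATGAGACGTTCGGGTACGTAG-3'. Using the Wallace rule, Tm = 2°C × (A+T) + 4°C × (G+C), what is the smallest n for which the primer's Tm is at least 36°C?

n = 12

First 11 bases: CACGGACATCT → Tm = 34°C (< 36°C)
First 12 bases: CACGGACATCTA → Tm = 36°C (≥ 36°C)
Each additional base adds 2°C (A/T) or 4°C (G/C), so Tm is non-decreasing in n; n = 12 is the first length to reach 36°C.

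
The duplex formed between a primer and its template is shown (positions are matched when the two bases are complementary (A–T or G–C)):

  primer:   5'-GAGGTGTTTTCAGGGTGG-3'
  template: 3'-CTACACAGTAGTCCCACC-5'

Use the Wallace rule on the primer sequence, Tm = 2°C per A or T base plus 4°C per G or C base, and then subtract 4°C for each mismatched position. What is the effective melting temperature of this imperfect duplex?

Primer base counts: A=2, T=6, G=9, C=1 → A+T=8, G+C=10
Perfect-match Tm = 2(8) + 4(10) = 16 + 40 = 56°C
Mismatches (positions where the bases are not complementary): 3 (at positions 3, 8, 9)
Effective Tm = 56 − 3×4 = 56 − 12 = 44°C

44°C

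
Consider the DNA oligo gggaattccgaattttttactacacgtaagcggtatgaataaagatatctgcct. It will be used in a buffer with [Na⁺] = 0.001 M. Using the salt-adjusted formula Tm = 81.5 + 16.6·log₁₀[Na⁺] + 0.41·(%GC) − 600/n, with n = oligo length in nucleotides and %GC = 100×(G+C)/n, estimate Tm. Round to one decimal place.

Length n = 54. Scanning the sequence gives C=9, T=17, G=11, A=17.
G+C = 20, so %GC = 20/54 × 100 = 37.037%
Salt term: 16.6 × (-3) = -49.8
GC term: 0.41 × 37.037 = 15.185; length term: −600/54 = −11.111
Tm = 81.5 + (-49.8) + 15.185 − 11.111 = 35.774 → 35.8°C

35.8°C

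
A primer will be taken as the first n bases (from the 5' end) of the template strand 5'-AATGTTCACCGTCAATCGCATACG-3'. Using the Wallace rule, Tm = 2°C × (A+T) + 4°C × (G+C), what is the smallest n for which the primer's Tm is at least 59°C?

First 20 bases: AATGTTCACCGTCAATCGCA → Tm = 58°C (< 59°C)
First 21 bases: AATGTTCACCGTCAATCGCAT → Tm = 60°C (≥ 59°C)
Since every base adds ≥2°C, Tm only increases with n, so the threshold is first crossed at n = 21.

n = 21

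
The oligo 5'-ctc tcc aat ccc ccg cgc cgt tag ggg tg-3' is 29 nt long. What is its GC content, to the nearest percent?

Base counts: C=12, G=8, T=6, A=3
G+C = 8 + 12 = 20 out of 29 bases
%GC = 20/29 × 100 = 68.97% ≈ 69%

69%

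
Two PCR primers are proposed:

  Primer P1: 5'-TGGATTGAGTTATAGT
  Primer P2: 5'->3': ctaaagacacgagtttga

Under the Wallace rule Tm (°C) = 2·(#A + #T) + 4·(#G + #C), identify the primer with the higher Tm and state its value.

Primer P2, 50°C

Primer P1: A+T=11, G+C=5 → Tm = 2(11)+4(5) = 42°C
Primer P2: A+T=11, G+C=7 → Tm = 2(11)+4(7) = 50°C
42°C vs 50°C → primer P2 is higher.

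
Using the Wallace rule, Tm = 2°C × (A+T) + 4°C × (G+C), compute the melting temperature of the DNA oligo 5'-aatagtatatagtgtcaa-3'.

A=8, C=1, G=3, T=6
So N_AT = 14 and N_GC = 4.
Tm = 4·4 + 2·14 = 16 + 28 = 44°C

44°C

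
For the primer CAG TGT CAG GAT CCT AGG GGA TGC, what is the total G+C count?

14

C=5, G=9, A=5, T=5
G+C = 9 + 5 = 14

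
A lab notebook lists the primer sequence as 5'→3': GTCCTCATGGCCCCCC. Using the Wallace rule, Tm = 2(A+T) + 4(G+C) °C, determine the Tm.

56°C

Base counts: A=1, G=3, C=9, T=3
AT pairs contribute 4, GC pairs contribute 12.
Tm = 2×4 + 4×12 = 56°C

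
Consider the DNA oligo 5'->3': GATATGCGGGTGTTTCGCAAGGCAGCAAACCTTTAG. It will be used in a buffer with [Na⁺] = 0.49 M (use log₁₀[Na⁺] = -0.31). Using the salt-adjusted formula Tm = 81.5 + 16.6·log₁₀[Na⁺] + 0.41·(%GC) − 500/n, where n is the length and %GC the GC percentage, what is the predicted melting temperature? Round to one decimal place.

Length n = 36. Counting bases: C=7, A=9, G=11, T=9
G+C = 18, so %GC = 18/36 × 100 = 50%
Salt term: 16.6 × (-0.31) = -5.146
GC term: 0.41 × 50 = 20.5; length term: −500/36 = −13.889
Tm = 81.5 + (-5.146) + 20.5 − 13.889 = 82.965 → 83.0°C

83.0°C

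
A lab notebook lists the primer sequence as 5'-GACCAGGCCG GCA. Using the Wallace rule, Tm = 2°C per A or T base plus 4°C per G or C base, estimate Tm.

T=0, G=5, A=3, C=5
AT pairs contribute 3, GC pairs contribute 10.
Tm = 4·10 + 2·3 = 40 + 6 = 46°C

46°C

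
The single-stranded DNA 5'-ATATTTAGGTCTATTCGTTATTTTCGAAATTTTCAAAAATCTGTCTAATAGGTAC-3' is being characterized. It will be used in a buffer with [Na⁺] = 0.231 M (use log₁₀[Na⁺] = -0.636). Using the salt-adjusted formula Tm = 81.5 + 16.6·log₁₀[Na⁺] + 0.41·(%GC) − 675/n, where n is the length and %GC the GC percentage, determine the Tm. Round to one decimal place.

Length n = 55. Scanning the sequence gives A=17, G=7, T=24, C=7.
G+C = 14, so %GC = 14/55 × 100 = 25.455%
Salt term: 16.6 × (-0.636) = -10.558
GC term: 0.41 × 25.455 = 10.437; length term: −675/55 = −12.273
Tm = 81.5 + (-10.558) + 10.437 − 12.273 = 69.106 → 69.1°C

69.1°C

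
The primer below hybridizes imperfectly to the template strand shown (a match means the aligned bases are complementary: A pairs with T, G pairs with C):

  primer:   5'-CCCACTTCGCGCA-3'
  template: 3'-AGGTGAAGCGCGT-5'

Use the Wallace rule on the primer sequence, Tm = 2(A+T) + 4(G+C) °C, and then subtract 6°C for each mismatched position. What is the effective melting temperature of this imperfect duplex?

Primer base counts: A=2, T=2, G=2, C=7 → A+T=4, G+C=9
Perfect-match Tm = 2(4) + 4(9) = 8 + 36 = 44°C
Mismatches (positions where the bases are not complementary): 1 (at position 1)
Effective Tm = 44 − 1×6 = 44 − 6 = 38°C

38°C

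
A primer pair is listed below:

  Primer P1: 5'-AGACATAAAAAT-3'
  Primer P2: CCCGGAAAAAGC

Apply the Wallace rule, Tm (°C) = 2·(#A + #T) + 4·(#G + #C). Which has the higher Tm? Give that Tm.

Primer P1: A+T=10, G+C=2 → Tm = 2(10)+4(2) = 28°C
Primer P2: A+T=5, G+C=7 → Tm = 2(5)+4(7) = 38°C
28°C vs 38°C → primer P2 is higher.

Primer P2, 38°C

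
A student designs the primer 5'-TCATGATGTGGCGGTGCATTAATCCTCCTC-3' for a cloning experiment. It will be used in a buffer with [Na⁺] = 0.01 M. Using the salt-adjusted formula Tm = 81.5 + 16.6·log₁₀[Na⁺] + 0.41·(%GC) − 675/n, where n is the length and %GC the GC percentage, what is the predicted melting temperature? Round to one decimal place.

46.3°C

Length n = 30. Base counts: T=10, G=7, A=5, C=8
G+C = 15, so %GC = 15/30 × 100 = 50%
Salt term: 16.6 × (-2) = -33.2
GC term: 0.41 × 50 = 20.5; length term: −675/30 = −22.5
Tm = 81.5 + (-33.2) + 20.5 − 22.5 = 46.3 → 46.3°C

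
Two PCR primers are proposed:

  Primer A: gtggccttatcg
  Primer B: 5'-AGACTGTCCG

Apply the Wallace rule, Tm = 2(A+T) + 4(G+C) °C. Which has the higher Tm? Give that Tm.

Primer A: A+T=5, G+C=7 → Tm = 2(5)+4(7) = 38°C
Primer B: A+T=4, G+C=6 → Tm = 2(4)+4(6) = 32°C
38°C vs 32°C → primer A is higher.

Primer A, 38°C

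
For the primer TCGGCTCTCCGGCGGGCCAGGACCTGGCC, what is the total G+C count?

Counting bases: G=11, A=2, T=4, C=12
Total G or C: 11 + 12 = 23

23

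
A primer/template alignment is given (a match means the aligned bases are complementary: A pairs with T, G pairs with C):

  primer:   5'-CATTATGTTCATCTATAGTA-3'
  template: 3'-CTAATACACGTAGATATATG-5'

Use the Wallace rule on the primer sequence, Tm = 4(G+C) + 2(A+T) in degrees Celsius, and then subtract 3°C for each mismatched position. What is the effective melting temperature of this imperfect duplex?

35°C

Primer base counts: A=6, T=9, G=2, C=3 → A+T=15, G+C=5
Perfect-match Tm = 2(15) + 4(5) = 30 + 20 = 50°C
Mismatches (positions where the bases are not complementary): 5 (at positions 1, 9, 18, 19, 20)
Effective Tm = 50 − 5×3 = 50 − 15 = 35°C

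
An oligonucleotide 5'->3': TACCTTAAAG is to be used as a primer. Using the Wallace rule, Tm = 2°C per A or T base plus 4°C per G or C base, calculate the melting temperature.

Scanning the sequence gives G=1, T=3, A=4, C=2.
AT pairs contribute 7, GC pairs contribute 3.
Tm = 2×7 + 4×3 = 26°C

26°C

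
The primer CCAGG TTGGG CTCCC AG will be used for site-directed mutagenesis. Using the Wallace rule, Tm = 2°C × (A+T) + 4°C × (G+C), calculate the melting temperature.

58°C

Scanning the sequence gives C=6, T=3, A=2, G=6.
AT pairs contribute 5, GC pairs contribute 12.
Tm = 2×5 + 4×12 = 58°C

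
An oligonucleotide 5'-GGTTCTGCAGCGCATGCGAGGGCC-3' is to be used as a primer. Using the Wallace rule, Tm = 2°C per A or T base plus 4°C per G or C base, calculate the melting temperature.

Counting bases: T=4, G=10, C=7, A=3
So N_AT = 7 and N_GC = 17.
Tm = 2(7) + 4(17) = 14 + 68 = 82°C

82°C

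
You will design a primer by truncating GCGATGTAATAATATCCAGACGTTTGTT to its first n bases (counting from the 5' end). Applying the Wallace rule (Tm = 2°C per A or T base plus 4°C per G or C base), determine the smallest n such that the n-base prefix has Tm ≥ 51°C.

First 18 bases: GCGATGTAATAATATCCA → Tm = 48°C (< 51°C)
First 19 bases: GCGATGTAATAATATCCAG → Tm = 52°C (≥ 51°C)
Since every base adds ≥2°C, Tm only increases with n, so the threshold is first crossed at n = 19.

n = 19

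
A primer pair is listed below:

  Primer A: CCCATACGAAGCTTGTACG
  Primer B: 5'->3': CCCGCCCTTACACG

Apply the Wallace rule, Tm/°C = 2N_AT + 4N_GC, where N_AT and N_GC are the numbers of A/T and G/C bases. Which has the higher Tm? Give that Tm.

Primer A: A+T=9, G+C=10 → Tm = 2(9)+4(10) = 58°C
Primer B: A+T=4, G+C=10 → Tm = 2(4)+4(10) = 48°C
58°C vs 48°C → primer A is higher.

Primer A, 58°C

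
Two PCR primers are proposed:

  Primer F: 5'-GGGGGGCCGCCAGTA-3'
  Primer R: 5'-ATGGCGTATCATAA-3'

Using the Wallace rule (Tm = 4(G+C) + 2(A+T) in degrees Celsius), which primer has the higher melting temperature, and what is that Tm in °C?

Primer F: A+T=3, G+C=12 → Tm = 2(3)+4(12) = 54°C
Primer R: A+T=9, G+C=5 → Tm = 2(9)+4(5) = 38°C
54°C vs 38°C → primer F is higher.

Primer F, 54°C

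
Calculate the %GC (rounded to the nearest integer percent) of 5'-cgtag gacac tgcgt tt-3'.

53%

Base counts: C=4, G=5, A=3, T=5
G+C = 5 + 4 = 9 out of 17 bases
%GC = 9/17 × 100 = 52.94% ≈ 53%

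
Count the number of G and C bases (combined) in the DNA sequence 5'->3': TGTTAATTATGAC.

3

A=4, G=2, T=6, C=1
Total G or C: 2 + 1 = 3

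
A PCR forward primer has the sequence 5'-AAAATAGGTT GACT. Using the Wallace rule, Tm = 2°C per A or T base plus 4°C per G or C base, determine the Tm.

Scanning the sequence gives T=4, A=6, G=3, C=1.
AT pairs contribute 10, GC pairs contribute 4.
Tm = 2×10 + 4×4 = 36°C

36°C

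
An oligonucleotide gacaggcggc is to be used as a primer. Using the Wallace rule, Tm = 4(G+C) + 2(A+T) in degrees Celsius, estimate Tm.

Base counts: A=2, T=0, G=5, C=3
A+T = 2, G+C = 8
Tm = 2(2) + 4(8) = 4 + 32 = 36°C

36°C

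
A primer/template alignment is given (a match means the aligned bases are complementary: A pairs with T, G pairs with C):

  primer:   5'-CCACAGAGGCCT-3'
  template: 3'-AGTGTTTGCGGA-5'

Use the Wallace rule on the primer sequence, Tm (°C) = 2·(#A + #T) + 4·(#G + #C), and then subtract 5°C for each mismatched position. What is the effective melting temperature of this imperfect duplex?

Primer base counts: A=3, T=1, G=3, C=5 → A+T=4, G+C=8
Perfect-match Tm = 2(4) + 4(8) = 8 + 32 = 40°C
Mismatches (positions where the bases are not complementary): 3 (at positions 1, 6, 8)
Effective Tm = 40 − 3×5 = 40 − 15 = 25°C

25°C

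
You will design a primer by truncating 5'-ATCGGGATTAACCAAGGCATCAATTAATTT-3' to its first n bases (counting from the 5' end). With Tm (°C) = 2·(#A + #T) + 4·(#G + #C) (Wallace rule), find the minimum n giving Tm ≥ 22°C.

First 6 bases: ATCGGG → Tm = 20°C (< 22°C)
First 7 bases: ATCGGGA → Tm = 22°C (≥ 22°C)
Each additional base adds 2°C (A/T) or 4°C (G/C), so Tm is non-decreasing in n; n = 7 is the first length to reach 22°C.

n = 7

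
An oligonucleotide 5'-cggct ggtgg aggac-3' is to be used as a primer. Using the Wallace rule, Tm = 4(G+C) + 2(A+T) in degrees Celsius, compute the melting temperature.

Base counts: A=2, C=3, G=8, T=2
So N_AT = 4 and N_GC = 11.
Tm = 2(4) + 4(11) = 8 + 44 = 52°C

52°C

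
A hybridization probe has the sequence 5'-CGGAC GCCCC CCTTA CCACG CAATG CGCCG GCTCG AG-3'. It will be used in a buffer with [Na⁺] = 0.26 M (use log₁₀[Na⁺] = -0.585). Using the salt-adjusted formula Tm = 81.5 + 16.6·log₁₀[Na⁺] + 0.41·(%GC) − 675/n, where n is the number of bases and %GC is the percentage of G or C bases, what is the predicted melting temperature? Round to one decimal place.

Length n = 37. Base counts: G=10, T=4, C=17, A=6
G+C = 27, so %GC = 27/37 × 100 = 72.973%
Salt term: 16.6 × (-0.585) = -9.711
GC term: 0.41 × 72.973 = 29.919; length term: −675/37 = −18.243
Tm = 81.5 + (-9.711) + 29.919 − 18.243 = 83.465 → 83.5°C

83.5°C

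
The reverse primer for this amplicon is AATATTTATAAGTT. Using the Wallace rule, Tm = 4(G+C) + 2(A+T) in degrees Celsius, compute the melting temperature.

T=7, C=0, G=1, A=6
AT pairs contribute 13, GC pairs contribute 1.
Tm = 2(13) + 4(1) = 26 + 4 = 30°C

30°C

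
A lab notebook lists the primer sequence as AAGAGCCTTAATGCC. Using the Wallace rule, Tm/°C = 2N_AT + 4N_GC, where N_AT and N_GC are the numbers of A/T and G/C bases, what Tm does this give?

44°C

Counting bases: C=4, T=3, A=5, G=3
So N_AT = 8 and N_GC = 7.
Tm = 4·7 + 2·8 = 28 + 16 = 44°C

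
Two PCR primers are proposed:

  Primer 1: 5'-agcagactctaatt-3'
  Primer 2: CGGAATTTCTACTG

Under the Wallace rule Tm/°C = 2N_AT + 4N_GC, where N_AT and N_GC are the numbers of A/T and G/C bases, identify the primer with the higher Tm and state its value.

Primer 2, 40°C

Primer 1: A+T=9, G+C=5 → Tm = 2(9)+4(5) = 38°C
Primer 2: A+T=8, G+C=6 → Tm = 2(8)+4(6) = 40°C
38°C vs 40°C → primer 2 is higher.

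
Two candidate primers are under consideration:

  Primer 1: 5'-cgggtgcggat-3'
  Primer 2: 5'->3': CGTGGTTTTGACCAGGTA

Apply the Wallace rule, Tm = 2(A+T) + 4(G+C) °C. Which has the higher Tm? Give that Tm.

Primer 1: A+T=3, G+C=8 → Tm = 2(3)+4(8) = 38°C
Primer 2: A+T=9, G+C=9 → Tm = 2(9)+4(9) = 54°C
38°C vs 54°C → primer 2 is higher.

Primer 2, 54°C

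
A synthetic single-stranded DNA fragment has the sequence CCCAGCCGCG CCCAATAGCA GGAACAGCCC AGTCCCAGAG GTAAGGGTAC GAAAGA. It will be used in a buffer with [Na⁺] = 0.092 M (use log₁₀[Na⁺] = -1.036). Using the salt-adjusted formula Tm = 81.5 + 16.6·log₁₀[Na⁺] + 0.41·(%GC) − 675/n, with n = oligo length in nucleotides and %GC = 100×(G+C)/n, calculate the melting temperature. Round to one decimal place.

77.1°C

Length n = 56. Scanning the sequence gives A=18, T=4, G=16, C=18.
G+C = 34, so %GC = 34/56 × 100 = 60.714%
Salt term: 16.6 × (-1.036) = -17.198
GC term: 0.41 × 60.714 = 24.893; length term: −675/56 = −12.054
Tm = 81.5 + (-17.198) + 24.893 − 12.054 = 77.141 → 77.1°C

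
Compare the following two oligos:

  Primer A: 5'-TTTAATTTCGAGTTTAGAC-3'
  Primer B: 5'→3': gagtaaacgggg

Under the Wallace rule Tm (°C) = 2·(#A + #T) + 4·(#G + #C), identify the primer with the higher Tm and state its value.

Primer A: A+T=14, G+C=5 → Tm = 2(14)+4(5) = 48°C
Primer B: A+T=5, G+C=7 → Tm = 2(5)+4(7) = 38°C
48°C vs 38°C → primer A is higher.

Primer A, 48°C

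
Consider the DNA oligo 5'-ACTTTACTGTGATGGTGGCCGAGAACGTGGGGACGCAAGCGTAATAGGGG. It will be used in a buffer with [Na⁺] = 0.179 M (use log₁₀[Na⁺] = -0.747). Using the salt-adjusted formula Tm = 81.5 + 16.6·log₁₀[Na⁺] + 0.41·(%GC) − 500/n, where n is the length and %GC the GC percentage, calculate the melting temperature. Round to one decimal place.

Length n = 50. Scanning the sequence gives C=8, A=12, T=10, G=20.
G+C = 28, so %GC = 28/50 × 100 = 56%
Salt term: 16.6 × (-0.747) = -12.4
GC term: 0.41 × 56 = 22.96; length term: −500/50 = −10
Tm = 81.5 + (-12.4) + 22.96 − 10 = 82.06 → 82.1°C

82.1°C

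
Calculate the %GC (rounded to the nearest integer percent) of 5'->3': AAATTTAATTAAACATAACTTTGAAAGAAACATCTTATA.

15%

Counting bases: C=4, T=13, A=20, G=2
G+C = 2 + 4 = 6 out of 39 bases
%GC = 6/39 × 100 = 15.38% ≈ 15%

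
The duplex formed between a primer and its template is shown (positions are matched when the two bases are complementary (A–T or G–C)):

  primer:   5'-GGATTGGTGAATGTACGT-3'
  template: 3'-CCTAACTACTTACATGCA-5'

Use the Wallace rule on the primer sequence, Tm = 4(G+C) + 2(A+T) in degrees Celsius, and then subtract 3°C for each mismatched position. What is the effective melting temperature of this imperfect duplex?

49°C

Primer base counts: A=4, T=6, G=7, C=1 → A+T=10, G+C=8
Perfect-match Tm = 2(10) + 4(8) = 20 + 32 = 52°C
Mismatches (positions where the bases are not complementary): 1 (at position 7)
Effective Tm = 52 − 1×3 = 52 − 3 = 49°C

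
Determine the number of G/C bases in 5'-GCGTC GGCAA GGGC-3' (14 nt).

Counting bases: A=2, G=7, T=1, C=4
Total G or C: 7 + 4 = 11

11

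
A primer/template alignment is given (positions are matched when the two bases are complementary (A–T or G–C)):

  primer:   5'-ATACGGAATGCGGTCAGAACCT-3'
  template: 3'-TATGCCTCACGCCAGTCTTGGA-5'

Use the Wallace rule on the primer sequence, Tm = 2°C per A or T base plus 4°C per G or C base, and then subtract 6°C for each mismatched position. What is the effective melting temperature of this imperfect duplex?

60°C

Primer base counts: A=7, T=4, G=6, C=5 → A+T=11, G+C=11
Perfect-match Tm = 2(11) + 4(11) = 22 + 44 = 66°C
Mismatches (positions where the bases are not complementary): 1 (at position 8)
Effective Tm = 66 − 1×6 = 66 − 6 = 60°C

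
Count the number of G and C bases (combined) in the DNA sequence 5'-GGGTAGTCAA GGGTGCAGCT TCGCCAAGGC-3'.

19

T=5, A=6, C=7, G=12
G+C = 12 + 7 = 19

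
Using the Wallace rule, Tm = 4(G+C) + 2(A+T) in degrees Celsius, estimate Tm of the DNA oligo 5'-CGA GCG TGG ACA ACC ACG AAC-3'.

Counting bases: G=6, T=1, C=7, A=7
A+T = 8, G+C = 13
Tm = 2×8 + 4×13 = 68°C

68°C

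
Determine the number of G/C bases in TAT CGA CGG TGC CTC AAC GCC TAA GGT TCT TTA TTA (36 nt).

T=12, G=7, A=8, C=9
Total G or C: 7 + 9 = 16

16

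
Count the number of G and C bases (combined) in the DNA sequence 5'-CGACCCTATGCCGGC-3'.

Base counts: T=2, C=7, G=4, A=2
Total G or C: 4 + 7 = 11

11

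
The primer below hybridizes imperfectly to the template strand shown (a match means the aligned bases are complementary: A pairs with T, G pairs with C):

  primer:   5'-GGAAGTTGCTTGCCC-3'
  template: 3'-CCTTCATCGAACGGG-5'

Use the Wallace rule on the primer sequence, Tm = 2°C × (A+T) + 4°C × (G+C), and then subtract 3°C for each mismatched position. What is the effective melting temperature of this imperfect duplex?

Primer base counts: A=2, T=4, G=5, C=4 → A+T=6, G+C=9
Perfect-match Tm = 2(6) + 4(9) = 12 + 36 = 48°C
Mismatches (positions where the bases are not complementary): 1 (at position 7)
Effective Tm = 48 − 1×3 = 48 − 3 = 45°C

45°C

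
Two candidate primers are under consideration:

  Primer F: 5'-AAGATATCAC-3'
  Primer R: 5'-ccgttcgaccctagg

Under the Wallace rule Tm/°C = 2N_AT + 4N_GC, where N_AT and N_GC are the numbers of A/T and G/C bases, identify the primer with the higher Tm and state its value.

Primer F: A+T=7, G+C=3 → Tm = 2(7)+4(3) = 26°C
Primer R: A+T=5, G+C=10 → Tm = 2(5)+4(10) = 50°C
26°C vs 50°C → primer R is higher.

Primer R, 50°C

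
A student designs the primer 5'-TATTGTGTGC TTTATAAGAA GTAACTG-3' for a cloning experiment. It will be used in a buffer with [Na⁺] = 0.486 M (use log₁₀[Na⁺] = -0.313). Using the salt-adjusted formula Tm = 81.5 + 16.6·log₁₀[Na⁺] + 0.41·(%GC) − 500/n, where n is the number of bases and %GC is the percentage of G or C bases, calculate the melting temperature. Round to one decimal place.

69.9°C

Length n = 27. Base counts: T=11, A=8, G=6, C=2
G+C = 8, so %GC = 8/27 × 100 = 29.63%
Salt term: 16.6 × (-0.313) = -5.196
GC term: 0.41 × 29.63 = 12.148; length term: −500/27 = −18.519
Tm = 81.5 + (-5.196) + 12.148 − 18.519 = 69.933 → 69.9°C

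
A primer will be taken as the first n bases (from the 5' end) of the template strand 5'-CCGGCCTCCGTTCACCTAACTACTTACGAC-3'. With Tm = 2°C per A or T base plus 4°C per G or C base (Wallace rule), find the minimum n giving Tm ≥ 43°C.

n = 13

First 12 bases: CCGGCCTCCGTT → Tm = 42°C (< 43°C)
First 13 bases: CCGGCCTCCGTTC → Tm = 46°C (≥ 43°C)
Each additional base adds 2°C (A/T) or 4°C (G/C), so Tm is non-decreasing in n; n = 13 is the first length to reach 43°C.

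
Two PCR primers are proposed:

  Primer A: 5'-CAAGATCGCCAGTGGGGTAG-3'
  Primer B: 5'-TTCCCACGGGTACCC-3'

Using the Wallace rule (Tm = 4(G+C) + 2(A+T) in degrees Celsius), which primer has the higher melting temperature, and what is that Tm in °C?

Primer A: A+T=8, G+C=12 → Tm = 2(8)+4(12) = 64°C
Primer B: A+T=5, G+C=10 → Tm = 2(5)+4(10) = 50°C
64°C vs 50°C → primer A is higher.

Primer A, 64°C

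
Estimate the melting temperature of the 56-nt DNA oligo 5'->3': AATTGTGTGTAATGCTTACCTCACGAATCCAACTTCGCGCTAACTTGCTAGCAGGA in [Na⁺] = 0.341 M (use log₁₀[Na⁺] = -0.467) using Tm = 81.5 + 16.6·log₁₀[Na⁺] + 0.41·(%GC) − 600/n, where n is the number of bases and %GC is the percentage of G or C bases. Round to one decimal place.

Length n = 56. Scanning the sequence gives T=16, A=15, G=11, C=14.
G+C = 25, so %GC = 25/56 × 100 = 44.643%
Salt term: 16.6 × (-0.467) = -7.752
GC term: 0.41 × 44.643 = 18.304; length term: −600/56 = −10.714
Tm = 81.5 + (-7.752) + 18.304 − 10.714 = 81.338 → 81.3°C

81.3°C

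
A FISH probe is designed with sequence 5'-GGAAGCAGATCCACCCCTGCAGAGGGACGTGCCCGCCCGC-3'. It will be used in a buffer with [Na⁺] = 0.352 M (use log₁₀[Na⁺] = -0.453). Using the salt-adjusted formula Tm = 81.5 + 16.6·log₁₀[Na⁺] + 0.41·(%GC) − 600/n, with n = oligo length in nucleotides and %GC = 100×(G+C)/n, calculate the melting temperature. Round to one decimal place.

88.7°C

Length n = 40. Base counts: G=13, T=3, A=8, C=16
G+C = 29, so %GC = 29/40 × 100 = 72.5%
Salt term: 16.6 × (-0.453) = -7.52
GC term: 0.41 × 72.5 = 29.725; length term: −600/40 = −15
Tm = 81.5 + (-7.52) + 29.725 − 15 = 88.705 → 88.7°C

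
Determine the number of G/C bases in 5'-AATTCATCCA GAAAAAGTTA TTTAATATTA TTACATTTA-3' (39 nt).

Scanning the sequence gives A=17, T=16, C=4, G=2.
G+C = 2 + 4 = 6

6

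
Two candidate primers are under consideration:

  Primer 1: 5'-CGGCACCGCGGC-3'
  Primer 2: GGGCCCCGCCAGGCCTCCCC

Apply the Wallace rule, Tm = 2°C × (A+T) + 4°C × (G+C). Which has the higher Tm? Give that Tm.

Primer 1: A+T=1, G+C=11 → Tm = 2(1)+4(11) = 46°C
Primer 2: A+T=2, G+C=18 → Tm = 2(2)+4(18) = 76°C
46°C vs 76°C → primer 2 is higher.

Primer 2, 76°C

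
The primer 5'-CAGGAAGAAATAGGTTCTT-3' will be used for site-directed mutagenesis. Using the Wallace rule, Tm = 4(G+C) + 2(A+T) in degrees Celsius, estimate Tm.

52°C

Counting bases: T=5, G=5, A=7, C=2
So N_AT = 12 and N_GC = 7.
Tm = 2×12 + 4×7 = 52°C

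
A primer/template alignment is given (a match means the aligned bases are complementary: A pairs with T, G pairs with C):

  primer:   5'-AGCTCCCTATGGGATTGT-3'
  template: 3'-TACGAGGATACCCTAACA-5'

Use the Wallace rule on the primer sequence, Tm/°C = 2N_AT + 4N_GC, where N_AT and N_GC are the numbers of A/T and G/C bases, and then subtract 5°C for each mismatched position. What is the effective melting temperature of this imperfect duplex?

34°C

Primer base counts: A=3, T=6, G=5, C=4 → A+T=9, G+C=9
Perfect-match Tm = 2(9) + 4(9) = 18 + 36 = 54°C
Mismatches (positions where the bases are not complementary): 4 (at positions 2, 3, 4, 5)
Effective Tm = 54 − 4×5 = 54 − 20 = 34°C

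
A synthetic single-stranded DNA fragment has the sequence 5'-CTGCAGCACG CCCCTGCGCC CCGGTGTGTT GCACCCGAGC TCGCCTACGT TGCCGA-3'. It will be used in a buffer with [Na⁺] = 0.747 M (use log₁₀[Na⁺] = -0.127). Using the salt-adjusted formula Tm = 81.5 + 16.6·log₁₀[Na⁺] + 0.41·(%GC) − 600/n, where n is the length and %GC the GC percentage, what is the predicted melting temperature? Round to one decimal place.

98.0°C

Length n = 56. Base counts: C=24, T=10, G=16, A=6
G+C = 40, so %GC = 40/56 × 100 = 71.429%
Salt term: 16.6 × (-0.127) = -2.108
GC term: 0.41 × 71.429 = 29.286; length term: −600/56 = −10.714
Tm = 81.5 + (-2.108) + 29.286 − 10.714 = 97.964 → 98.0°C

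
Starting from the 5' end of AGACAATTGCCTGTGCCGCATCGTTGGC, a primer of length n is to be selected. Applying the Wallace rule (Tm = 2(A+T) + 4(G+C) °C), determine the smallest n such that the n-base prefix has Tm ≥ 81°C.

First 26 bases: AGACAATTGCCTGTGCCGCATCGTTG → Tm = 80°C (< 81°C)
First 27 bases: AGACAATTGCCTGTGCCGCATCGTTGG → Tm = 84°C (≥ 81°C)
Since every base adds ≥2°C, Tm only increases with n, so the threshold is first crossed at n = 27.

n = 27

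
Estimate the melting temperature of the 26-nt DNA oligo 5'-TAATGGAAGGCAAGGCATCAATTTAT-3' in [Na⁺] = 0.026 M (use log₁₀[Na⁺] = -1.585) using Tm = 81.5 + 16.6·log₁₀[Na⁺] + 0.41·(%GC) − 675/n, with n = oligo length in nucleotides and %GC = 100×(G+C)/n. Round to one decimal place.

Length n = 26. Base counts: C=3, A=10, T=7, G=6
G+C = 9, so %GC = 9/26 × 100 = 34.615%
Salt term: 16.6 × (-1.585) = -26.311
GC term: 0.41 × 34.615 = 14.192; length term: −675/26 = −25.962
Tm = 81.5 + (-26.311) + 14.192 − 25.962 = 43.419 → 43.4°C

43.4°C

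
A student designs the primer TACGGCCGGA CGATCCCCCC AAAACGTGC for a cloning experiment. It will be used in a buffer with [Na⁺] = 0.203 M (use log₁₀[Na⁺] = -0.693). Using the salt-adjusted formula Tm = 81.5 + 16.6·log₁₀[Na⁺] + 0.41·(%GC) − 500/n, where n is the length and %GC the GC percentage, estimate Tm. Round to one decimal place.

79.6°C

Length n = 29. Counting bases: C=12, A=7, T=3, G=7
G+C = 19, so %GC = 19/29 × 100 = 65.517%
Salt term: 16.6 × (-0.693) = -11.504
GC term: 0.41 × 65.517 = 26.862; length term: −500/29 = −17.241
Tm = 81.5 + (-11.504) + 26.862 − 17.241 = 79.617 → 79.6°C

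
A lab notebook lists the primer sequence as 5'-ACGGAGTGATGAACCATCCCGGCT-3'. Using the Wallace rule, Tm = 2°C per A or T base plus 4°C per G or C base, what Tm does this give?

76°C

G=7, C=7, A=6, T=4
A+T = 10, G+C = 14
Tm = 2(10) + 4(14) = 20 + 56 = 76°C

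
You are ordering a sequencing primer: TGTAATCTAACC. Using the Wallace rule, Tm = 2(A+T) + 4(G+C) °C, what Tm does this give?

Scanning the sequence gives T=4, A=4, C=3, G=1.
A+T = 8, G+C = 4
Tm = 2×8 + 4×4 = 32°C

32°C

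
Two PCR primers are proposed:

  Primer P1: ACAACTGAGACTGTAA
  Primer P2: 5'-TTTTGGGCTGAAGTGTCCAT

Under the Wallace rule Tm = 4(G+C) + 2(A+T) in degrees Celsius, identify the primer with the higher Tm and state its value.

Primer P2, 58°C

Primer P1: A+T=10, G+C=6 → Tm = 2(10)+4(6) = 44°C
Primer P2: A+T=11, G+C=9 → Tm = 2(11)+4(9) = 58°C
44°C vs 58°C → primer P2 is higher.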